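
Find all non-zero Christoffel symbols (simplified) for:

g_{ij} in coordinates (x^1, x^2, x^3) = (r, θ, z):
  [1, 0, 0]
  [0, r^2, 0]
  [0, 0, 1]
Using Γ^k_{ij} = (1/2) g^{km} (∂_i g_{mj} + ∂_j g_{mi} - ∂_m g_{ij}); the metric is diagonal, so only the m = k term contributes.
Non-zero symbols (using the symmetry Γ^k_{ij} = Γ^k_{ji}):
Γ^r_{θ θ} = (1/2) g^{rr} (∂_θ g_{rθ} + ∂_θ g_{rθ} - ∂_r g_{θθ}) = (1/2)(1)((0) + (0) - (2*r)) = -r
Γ^θ_{r θ} = (1/2) g^{θθ} (∂_r g_{θθ} + ∂_θ g_{θr} - ∂_θ g_{rθ}) = (1/2)(1/r^2)((2*r) + (0) - (0)) = 1/r
All other Christoffel symbols are zero.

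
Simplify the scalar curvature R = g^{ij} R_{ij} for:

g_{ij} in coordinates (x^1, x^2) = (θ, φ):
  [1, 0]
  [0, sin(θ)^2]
Non-zero Christoffel symbols (Γ^k_{ij} = Γ^k_{ji}):
Γ^θ_{φ φ} = -sin(2*θ)/2
Γ^φ_{θ φ} = 1/tan(θ)
Ricci tensor (R_{ij} = R^k_{ikj}): R_{θθ} = 1, R_{θφ} = 0, R_{φφ} = sin(θ)^2
Inverse metric: g^{θθ} = 1, g^{φφ} = 1/sin(θ)^2
R = g^{ij} R_{ij} = (1)(1) + (1/sin(θ)^2)(sin(θ)^2) = 2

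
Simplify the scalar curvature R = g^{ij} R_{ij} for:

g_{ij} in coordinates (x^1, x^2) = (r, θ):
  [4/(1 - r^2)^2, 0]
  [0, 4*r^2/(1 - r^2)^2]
Non-zero Christoffel symbols (Γ^k_{ij} = Γ^k_{ji}):
Γ^r_{r r} = 2*r/(1 - r^2)
Γ^r_{θ θ} = (r^3 + r)/(r^2 - 1)
Γ^θ_{r θ} = (-r^2 - 1)/(r^3 - r)
Ricci tensor (R_{ij} = R^k_{ikj}): R_{rr} = -4/(r^2 - 1)^2, R_{rθ} = 0, R_{θθ} = -4*r^2/(r^2 - 1)^2
Inverse metric: g^{rr} = (1 - r^2)^2/4, g^{θθ} = (1 - r^2)^2/(4*r^2)
R = g^{ij} R_{ij} = ((1 - r^2)^2/4)(-4/(r^2 - 1)^2) + ((1 - r^2)^2/(4*r^2))(-4*r^2/(r^2 - 1)^2) = -2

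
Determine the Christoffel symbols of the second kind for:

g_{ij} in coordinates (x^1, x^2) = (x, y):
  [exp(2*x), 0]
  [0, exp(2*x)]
Using Γ^k_{ij} = (1/2) g^{km} (∂_i g_{mj} + ∂_j g_{mi} - ∂_m g_{ij}); the metric is diagonal, so only the m = k term contributes.
Non-zero symbols (using the symmetry Γ^k_{ij} = Γ^k_{ji}):
Γ^x_{x x} = (1/2) g^{xx} (∂_x g_{xx} + ∂_x g_{xx} - ∂_x g_{xx}) = (1/2)(exp(-2*x))((2*exp(2*x)) + (2*exp(2*x)) - (2*exp(2*x))) = 1
Γ^x_{y y} = (1/2) g^{xx} (∂_y g_{xy} + ∂_y g_{xy} - ∂_x g_{yy}) = (1/2)(exp(-2*x))((0) + (0) - (2*exp(2*x))) = -1
Γ^y_{x y} = (1/2) g^{yy} (∂_x g_{yy} + ∂_y g_{yx} - ∂_y g_{xy}) = (1/2)(exp(-2*x))((2*exp(2*x)) + (0) - (0)) = 1
All other Christoffel symbols are zero.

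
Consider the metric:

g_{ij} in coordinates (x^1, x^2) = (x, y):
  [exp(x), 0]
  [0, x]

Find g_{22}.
With x^1 = x, x^2 = y, g_{22} = g_{yy} is the row-2, column-2 entry of the matrix.
g_{22} = x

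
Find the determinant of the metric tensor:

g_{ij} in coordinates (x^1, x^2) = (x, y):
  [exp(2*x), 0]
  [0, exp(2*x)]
For a 2×2 metric: det(g) = g_{11}·g_{22} - g_{12}·g_{21}
= (exp(2*x))·(exp(2*x)) - (0)·(0)
= exp(4*x) - 0
det(g) = exp(4*x)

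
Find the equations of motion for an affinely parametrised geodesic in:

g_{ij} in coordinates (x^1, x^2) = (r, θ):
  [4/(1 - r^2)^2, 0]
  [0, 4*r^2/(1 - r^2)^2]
Geodesic equation: d^2x^k/dλ^2 + Γ^k_{ij} (dx^i/dλ)(dx^j/dλ) = 0.
Non-zero Christoffel symbols:
Γ^r_{r r} = 2*r/(1 - r^2)
Γ^r_{θ θ} = (r^3 + r)/(r^2 - 1)
Γ^θ_{r θ} = (-r^2 - 1)/(r^3 - r)
Substituting (the symmetric pair Γ^k_{ij}, Γ^k_{ji} combines into a factor 2):
d^2r/dλ^2 + (2*r/(1 - r^2)) (dr/dλ)^2 + ((r^3 + r)/(r^2 - 1)) (dθ/dλ)^2 = 0
d^2θ/dλ^2 + ((-2*r^2 - 2)/(r^3 - r)) (dr/dλ)(dθ/dλ) = 0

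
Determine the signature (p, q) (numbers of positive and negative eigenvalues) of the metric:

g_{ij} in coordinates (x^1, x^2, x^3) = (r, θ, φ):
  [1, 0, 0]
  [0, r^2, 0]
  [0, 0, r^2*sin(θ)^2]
The metric is diagonal, so its eigenvalues are the diagonal entries: 1, r^2, r^2*sin(θ)^2 (at a generic point, where coordinate-dependent entries are positive).
3 positive, 0 negative.
(3, 0) - Riemannian (positive definite)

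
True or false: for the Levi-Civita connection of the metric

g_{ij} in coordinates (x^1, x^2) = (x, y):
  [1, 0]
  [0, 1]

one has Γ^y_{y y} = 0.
Γ^y_{y y} = (1/2) g^{yy} (∂_y g_{yy} + ∂_y g_{yy} - ∂_y g_{yy}) = (1/2)(1)((0) + (0) - (0)) = 0
This equals the proposed value 0.
True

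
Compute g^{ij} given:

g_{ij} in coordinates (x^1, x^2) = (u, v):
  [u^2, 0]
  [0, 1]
The metric is diagonal, so g^{ij} is diagonal with entries 1/g_{ii}: diag(1/(u^2), 1).
g^{ij}:
  [1/u^2, 0]
  [0, 1]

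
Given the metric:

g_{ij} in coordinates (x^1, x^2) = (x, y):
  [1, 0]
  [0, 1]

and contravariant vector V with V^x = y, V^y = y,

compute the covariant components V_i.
V_i = g_{ij} V^j:
V_x = (1)(y) + (0)(y) = y
V_y = (0)(y) + (1)(y) = y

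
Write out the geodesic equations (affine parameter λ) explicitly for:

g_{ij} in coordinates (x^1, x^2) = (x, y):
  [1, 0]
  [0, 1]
Geodesic equation: d^2x^k/dλ^2 + Γ^k_{ij} (dx^i/dλ)(dx^j/dλ) = 0.
All Christoffel symbols vanish, so the geodesics are straight lines:
d^2x/dλ^2 = 0
d^2y/dλ^2 = 0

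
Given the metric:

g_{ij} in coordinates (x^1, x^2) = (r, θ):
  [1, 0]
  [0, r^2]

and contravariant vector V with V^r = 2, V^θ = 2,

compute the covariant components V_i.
V_i = g_{ij} V^j:
V_r = (1)(2) + (0)(2) = 2
V_θ = (0)(2) + (r^2)(2) = 2*r^2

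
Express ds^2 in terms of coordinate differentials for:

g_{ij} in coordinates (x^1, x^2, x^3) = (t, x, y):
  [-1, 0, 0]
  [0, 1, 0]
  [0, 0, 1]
ds^2 = g_{ij} dx^i dx^j; only the non-zero components contribute.
ds^2 = -dt^2 + dx^2 + dy^2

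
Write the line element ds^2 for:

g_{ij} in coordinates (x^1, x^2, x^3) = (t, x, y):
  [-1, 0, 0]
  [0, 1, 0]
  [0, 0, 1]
ds^2 = g_{ij} dx^i dx^j; only the non-zero components contribute.
ds^2 = -dt^2 + dx^2 + dy^2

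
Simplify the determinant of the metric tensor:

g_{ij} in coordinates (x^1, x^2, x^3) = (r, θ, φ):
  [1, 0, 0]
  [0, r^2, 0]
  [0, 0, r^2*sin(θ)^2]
Diagonal metric: det(g) = g_{11}·g_{22}·g_{33}
= (1)·(r^2)·(r^2*sin(θ)^2)
det(g) = r^4*sin(θ)^2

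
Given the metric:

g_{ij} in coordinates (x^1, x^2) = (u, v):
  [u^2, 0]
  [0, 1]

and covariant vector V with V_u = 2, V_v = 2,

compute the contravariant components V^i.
Inverse metric (diagonal): g^{uu} = 1/u^2, g^{vv} = 1
V^i = g^{ij} V_j:
V^u = (1/u^2)(2) + (0)(2) = 2/u^2
V^v = (0)(2) + (1)(2) = 2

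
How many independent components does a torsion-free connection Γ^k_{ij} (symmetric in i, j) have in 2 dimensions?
Γ^k_{ij} has n choices for the upper index and n(n+1)/2 independent symmetric lower index pairs.
Total = 2 × 2×3/2 = 2 × 3 = 6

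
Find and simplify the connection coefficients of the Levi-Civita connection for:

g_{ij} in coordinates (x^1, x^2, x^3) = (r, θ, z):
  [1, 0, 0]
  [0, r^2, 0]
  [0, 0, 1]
Using Γ^k_{ij} = (1/2) g^{km} (∂_i g_{mj} + ∂_j g_{mi} - ∂_m g_{ij}); the metric is diagonal, so only the m = k term contributes.
Non-zero symbols (using the symmetry Γ^k_{ij} = Γ^k_{ji}):
Γ^r_{θ θ} = (1/2) g^{rr} (∂_θ g_{rθ} + ∂_θ g_{rθ} - ∂_r g_{θθ}) = (1/2)(1)((0) + (0) - (2*r)) = -r
Γ^θ_{r θ} = (1/2) g^{θθ} (∂_r g_{θθ} + ∂_θ g_{θr} - ∂_θ g_{rθ}) = (1/2)(1/r^2)((2*r) + (0) - (0)) = 1/r
All other Christoffel symbols are zero.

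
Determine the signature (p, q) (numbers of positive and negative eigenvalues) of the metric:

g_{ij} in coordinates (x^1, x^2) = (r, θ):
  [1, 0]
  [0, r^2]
The metric is diagonal, so its eigenvalues are the diagonal entries: 1, r^2 (at a generic point, where coordinate-dependent entries are positive).
2 positive, 0 negative.
(2, 0) - Riemannian (positive definite)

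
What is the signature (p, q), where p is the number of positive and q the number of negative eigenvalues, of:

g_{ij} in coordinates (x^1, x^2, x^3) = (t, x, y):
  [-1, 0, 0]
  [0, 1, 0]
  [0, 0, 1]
The metric is diagonal, so its eigenvalues are the diagonal entries: -1, 1, 1 (at a generic point, where coordinate-dependent entries are positive).
2 positive, 1 negative.
(2, 1) - Lorentzian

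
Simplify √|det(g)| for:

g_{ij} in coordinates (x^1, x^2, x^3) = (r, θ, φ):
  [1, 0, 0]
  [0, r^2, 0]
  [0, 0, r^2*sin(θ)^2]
det(g) = r^4*sin(θ)^2
√|det(g)| = r^2*sin(θ) (taking 0 < θ < π so that |sin(θ)| = sin(θ))
Volume element: dV = r^2*sin(θ) dr dθ dφ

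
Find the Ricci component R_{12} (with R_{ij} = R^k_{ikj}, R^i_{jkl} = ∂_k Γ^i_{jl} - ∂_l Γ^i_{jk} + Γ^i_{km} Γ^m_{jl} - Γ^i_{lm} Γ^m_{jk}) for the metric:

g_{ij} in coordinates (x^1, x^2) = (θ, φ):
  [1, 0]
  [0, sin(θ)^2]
Non-zero Christoffel symbols (Γ^k_{ij} = Γ^k_{ji}):
Γ^θ_{φ φ} = -sin(2*θ)/2
Γ^φ_{θ φ} = 1/tan(θ)
R^θ_{θ θ φ} = 0 (a repeated index in an antisymmetric pair)
R^φ_{θ φ φ} = 0 (a repeated index in an antisymmetric pair)
R_{θφ} = R^θ_{θ θ φ} + R^φ_{θ φ φ} = (0) + (0) = 0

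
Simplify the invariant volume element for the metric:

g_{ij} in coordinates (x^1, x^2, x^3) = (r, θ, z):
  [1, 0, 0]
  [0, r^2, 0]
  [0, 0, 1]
det(g) = r^2
√|det(g)| = r
Volume element: dV = r dr dθ dz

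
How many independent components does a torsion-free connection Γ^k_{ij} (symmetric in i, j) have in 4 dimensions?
Γ^k_{ij} has n choices for the upper index and n(n+1)/2 independent symmetric lower index pairs.
Total = 4 × 4×5/2 = 4 × 10 = 40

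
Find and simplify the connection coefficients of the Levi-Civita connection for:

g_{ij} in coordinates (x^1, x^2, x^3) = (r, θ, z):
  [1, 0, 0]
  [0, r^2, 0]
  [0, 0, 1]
Using Γ^k_{ij} = (1/2) g^{km} (∂_i g_{mj} + ∂_j g_{mi} - ∂_m g_{ij}); the metric is diagonal, so only the m = k term contributes.
Non-zero symbols (using the symmetry Γ^k_{ij} = Γ^k_{ji}):
Γ^r_{θ θ} = (1/2) g^{rr} (∂_θ g_{rθ} + ∂_θ g_{rθ} - ∂_r g_{θθ}) = (1/2)(1)((0) + (0) - (2*r)) = -r
Γ^θ_{r θ} = (1/2) g^{θθ} (∂_r g_{θθ} + ∂_θ g_{θr} - ∂_θ g_{rθ}) = (1/2)(1/r^2)((2*r) + (0) - (0)) = 1/r
All other Christoffel symbols are zero.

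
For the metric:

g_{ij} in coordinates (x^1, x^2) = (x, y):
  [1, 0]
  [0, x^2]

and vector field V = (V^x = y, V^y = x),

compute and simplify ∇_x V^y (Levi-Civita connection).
Non-zero Christoffel symbols:
Γ^x_{y y} = -x
Γ^y_{x y} = 1/x
∇_x V^y = ∂_x V^y + Γ^y_{x j} V^j
  = (1) + (0)(y) + (1/x)(x)
  = 2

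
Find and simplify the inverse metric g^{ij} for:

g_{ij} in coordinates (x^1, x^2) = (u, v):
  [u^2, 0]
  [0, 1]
The metric is diagonal, so g^{ij} is diagonal with entries 1/g_{ii}: diag(1/(u^2), 1).
g^{ij}:
  [1/u^2, 0]
  [0, 1]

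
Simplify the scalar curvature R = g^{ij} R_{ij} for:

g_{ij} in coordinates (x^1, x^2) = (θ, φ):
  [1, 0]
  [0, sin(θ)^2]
Non-zero Christoffel symbols (Γ^k_{ij} = Γ^k_{ji}):
Γ^θ_{φ φ} = -sin(2*θ)/2
Γ^φ_{θ φ} = 1/tan(θ)
Ricci tensor (R_{ij} = R^k_{ikj}): R_{θθ} = 1, R_{θφ} = 0, R_{φφ} = sin(θ)^2
Inverse metric: g^{θθ} = 1, g^{φφ} = 1/sin(θ)^2
R = g^{ij} R_{ij} = (1)(1) + (1/sin(θ)^2)(sin(θ)^2) = 2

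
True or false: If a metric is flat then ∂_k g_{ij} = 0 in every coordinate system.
Flatness means R^i_{jkl} = 0; the components can still vary, e.g. the flat plane in polar coordinates has g_{θθ} = r^2.
False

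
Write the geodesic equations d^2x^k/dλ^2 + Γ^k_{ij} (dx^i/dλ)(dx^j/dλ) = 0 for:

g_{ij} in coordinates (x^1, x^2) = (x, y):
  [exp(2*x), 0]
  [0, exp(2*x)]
Geodesic equation: d^2x^k/dλ^2 + Γ^k_{ij} (dx^i/dλ)(dx^j/dλ) = 0.
Non-zero Christoffel symbols:
Γ^x_{x x} = 1
Γ^x_{y y} = -1
Γ^y_{x y} = 1
Substituting (the symmetric pair Γ^k_{ij}, Γ^k_{ji} combines into a factor 2):
d^2x/dλ^2 + (dx/dλ)^2 - (dy/dλ)^2 = 0
d^2y/dλ^2 + 2 (dx/dλ)(dy/dλ) = 0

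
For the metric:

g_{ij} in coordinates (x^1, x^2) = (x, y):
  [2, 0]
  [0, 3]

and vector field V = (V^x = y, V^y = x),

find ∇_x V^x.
All Christoffel symbols are zero.
∇_x V^x = ∂_x V^x + Γ^x_{x j} V^j
  = (0) + (0)(y) + (0)(x)
  = 0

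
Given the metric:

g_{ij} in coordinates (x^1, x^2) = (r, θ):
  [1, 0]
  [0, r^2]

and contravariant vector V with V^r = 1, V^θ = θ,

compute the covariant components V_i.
V_i = g_{ij} V^j:
V_r = (1)(1) + (0)(θ) = 1
V_θ = (0)(1) + (r^2)(θ) = r^2*θ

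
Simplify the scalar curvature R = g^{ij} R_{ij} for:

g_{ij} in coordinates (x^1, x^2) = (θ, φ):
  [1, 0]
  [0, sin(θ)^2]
Non-zero Christoffel symbols (Γ^k_{ij} = Γ^k_{ji}):
Γ^θ_{φ φ} = -sin(2*θ)/2
Γ^φ_{θ φ} = 1/tan(θ)
Ricci tensor (R_{ij} = R^k_{ikj}): R_{θθ} = 1, R_{θφ} = 0, R_{φφ} = sin(θ)^2
Inverse metric: g^{θθ} = 1, g^{φφ} = 1/sin(θ)^2
R = g^{ij} R_{ij} = (1)(1) + (1/sin(θ)^2)(sin(θ)^2) = 2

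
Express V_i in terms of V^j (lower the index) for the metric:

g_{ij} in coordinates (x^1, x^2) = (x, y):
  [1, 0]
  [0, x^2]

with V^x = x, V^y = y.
V_i = g_{ij} V^j:
V_x = (1)(x) + (0)(y) = x
V_y = (0)(x) + (x^2)(y) = x^2*y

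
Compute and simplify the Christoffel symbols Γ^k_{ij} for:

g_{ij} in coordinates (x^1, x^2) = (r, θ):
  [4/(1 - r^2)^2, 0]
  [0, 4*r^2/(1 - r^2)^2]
Using Γ^k_{ij} = (1/2) g^{km} (∂_i g_{mj} + ∂_j g_{mi} - ∂_m g_{ij}); the metric is diagonal, so only the m = k term contributes.
Non-zero symbols (using the symmetry Γ^k_{ij} = Γ^k_{ji}):
Γ^r_{r r} = (1/2) g^{rr} (∂_r g_{rr} + ∂_r g_{rr} - ∂_r g_{rr}) = (1/2)((1 - r^2)^2/4)((16*r/(1 - r^2)^3) + (16*r/(1 - r^2)^3) - (16*r/(1 - r^2)^3)) = 2*r/(1 - r^2)
Γ^r_{θ θ} = (1/2) g^{rr} (∂_θ g_{rθ} + ∂_θ g_{rθ} - ∂_r g_{θθ}) = (1/2)((1 - r^2)^2/4)((0) + (0) - (-8*(r^3 + r)/(r^2 - 1)^3)) = (r^3 + r)/(r^2 - 1)
Γ^θ_{r θ} = (1/2) g^{θθ} (∂_r g_{θθ} + ∂_θ g_{θr} - ∂_θ g_{rθ}) = (1/2)((1 - r^2)^2/(4*r^2))((-8*(r^3 + r)/(r^2 - 1)^3) + (0) - (0)) = (-r^2 - 1)/(r^3 - r)
All other Christoffel symbols are zero.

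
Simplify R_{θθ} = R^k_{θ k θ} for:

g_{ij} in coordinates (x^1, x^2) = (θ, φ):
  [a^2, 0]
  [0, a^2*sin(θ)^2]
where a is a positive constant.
Non-zero Christoffel symbols (Γ^k_{ij} = Γ^k_{ji}):
Γ^θ_{φ φ} = -sin(2*θ)/2
Γ^φ_{θ φ} = 1/tan(θ)
R^θ_{θ θ θ} = 0 (a repeated index in an antisymmetric pair)
R^φ_{θ φ θ} = ∂_φ Γ^φ_{θ θ} - ∂_θ Γ^φ_{θ φ} + Γ^φ_{φ m} Γ^m_{θ θ} - Γ^φ_{θ m} Γ^m_{θ φ}
  = (0) - (-1/sin(θ)^2) + (0) - (1/tan(θ)^2) = 1
R_{θθ} = R^θ_{θ θ θ} + R^φ_{θ φ θ} = (0) + (1) = 1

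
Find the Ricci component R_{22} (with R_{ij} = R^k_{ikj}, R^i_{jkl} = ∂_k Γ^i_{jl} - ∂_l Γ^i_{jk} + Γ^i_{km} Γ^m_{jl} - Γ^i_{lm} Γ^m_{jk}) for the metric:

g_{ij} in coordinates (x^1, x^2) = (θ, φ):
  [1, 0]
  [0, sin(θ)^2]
Non-zero Christoffel symbols (Γ^k_{ij} = Γ^k_{ji}):
Γ^θ_{φ φ} = -sin(2*θ)/2
Γ^φ_{θ φ} = 1/tan(θ)
R^θ_{φ θ φ} = ∂_θ Γ^θ_{φ φ} - ∂_φ Γ^θ_{φ θ} + Γ^θ_{θ m} Γ^m_{φ φ} - Γ^θ_{φ m} Γ^m_{φ θ}
  = (-cos(2*θ)) - (0) + (0) - (-cos(θ)^2) = sin(θ)^2
R^φ_{φ φ φ} = 0 (a repeated index in an antisymmetric pair)
R_{φφ} = R^θ_{φ θ φ} + R^φ_{φ φ φ} = (sin(θ)^2) + (0) = sin(θ)^2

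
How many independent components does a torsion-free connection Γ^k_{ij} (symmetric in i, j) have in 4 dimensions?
Γ^k_{ij} has n choices for the upper index and n(n+1)/2 independent symmetric lower index pairs.
Total = 4 × 4×5/2 = 4 × 10 = 40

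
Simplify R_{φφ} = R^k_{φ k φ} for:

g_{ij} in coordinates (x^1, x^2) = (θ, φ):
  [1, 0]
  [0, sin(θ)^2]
Non-zero Christoffel symbols (Γ^k_{ij} = Γ^k_{ji}):
Γ^θ_{φ φ} = -sin(2*θ)/2
Γ^φ_{θ φ} = 1/tan(θ)
R^θ_{φ θ φ} = ∂_θ Γ^θ_{φ φ} - ∂_φ Γ^θ_{φ θ} + Γ^θ_{θ m} Γ^m_{φ φ} - Γ^θ_{φ m} Γ^m_{φ θ}
  = (-cos(2*θ)) - (0) + (0) - (-cos(θ)^2) = sin(θ)^2
R^φ_{φ φ φ} = 0 (a repeated index in an antisymmetric pair)
R_{φφ} = R^θ_{φ θ φ} + R^φ_{φ φ φ} = (sin(θ)^2) + (0) = sin(θ)^2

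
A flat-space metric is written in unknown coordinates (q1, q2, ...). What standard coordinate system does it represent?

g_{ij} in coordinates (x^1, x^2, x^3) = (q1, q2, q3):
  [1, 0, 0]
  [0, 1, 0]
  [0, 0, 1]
All components are constant and the metric is the identity, i.e. orthonormal rectilinear coordinates.
Cartesian (3D) coordinates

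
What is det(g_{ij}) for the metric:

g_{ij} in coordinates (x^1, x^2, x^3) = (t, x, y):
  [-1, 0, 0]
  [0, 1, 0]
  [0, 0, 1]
Diagonal metric: det(g) = g_{11}·g_{22}·g_{33}
= (-1)·(1)·(1)
det(g) = -1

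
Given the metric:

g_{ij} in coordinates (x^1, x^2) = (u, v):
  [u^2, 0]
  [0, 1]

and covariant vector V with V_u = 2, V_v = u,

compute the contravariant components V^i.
Inverse metric (diagonal): g^{uu} = 1/u^2, g^{vv} = 1
V^i = g^{ij} V_j:
V^u = (1/u^2)(2) + (0)(u) = 2/u^2
V^v = (0)(2) + (1)(u) = u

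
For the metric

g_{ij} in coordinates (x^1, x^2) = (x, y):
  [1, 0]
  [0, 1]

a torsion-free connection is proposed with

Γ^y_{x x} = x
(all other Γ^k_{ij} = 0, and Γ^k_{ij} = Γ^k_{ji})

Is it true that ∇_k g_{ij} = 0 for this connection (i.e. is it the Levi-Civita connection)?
Using ∇_k g_{ij} = ∂_k g_{ij} - Γ^m_{ki} g_{mj} - Γ^m_{kj} g_{im}:
∇_x g_{xy} = (0) - (x) - (0) = -x ≠ 0
So the connection is not metric compatible (it is not the Levi-Civita connection).
No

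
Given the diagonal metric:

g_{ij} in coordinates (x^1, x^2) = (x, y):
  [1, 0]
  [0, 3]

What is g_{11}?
With x^1 = x, x^2 = y, g_{11} = g_{xx} is the row-1, column-1 entry of the matrix.
g_{11} = 1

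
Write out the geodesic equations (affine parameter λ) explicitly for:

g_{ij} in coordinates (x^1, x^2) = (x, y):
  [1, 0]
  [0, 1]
Geodesic equation: d^2x^k/dλ^2 + Γ^k_{ij} (dx^i/dλ)(dx^j/dλ) = 0.
All Christoffel symbols vanish, so the geodesics are straight lines:
d^2x/dλ^2 = 0
d^2y/dλ^2 = 0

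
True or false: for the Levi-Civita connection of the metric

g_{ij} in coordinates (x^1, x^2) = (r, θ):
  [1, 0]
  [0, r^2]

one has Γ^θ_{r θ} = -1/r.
Γ^θ_{r θ} = (1/2) g^{θθ} (∂_r g_{θθ} + ∂_θ g_{θr} - ∂_θ g_{rθ}) = (1/2)(1/r^2)((2*r) + (0) - (0)) = 1/r
This differs from the proposed value -1/r.
False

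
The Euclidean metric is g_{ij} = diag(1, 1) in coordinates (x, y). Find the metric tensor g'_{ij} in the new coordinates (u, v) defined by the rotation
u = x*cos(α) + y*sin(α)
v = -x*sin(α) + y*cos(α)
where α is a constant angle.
Invert the transformation: x = u*cos(α) - v*sin(α), y = u*sin(α) + v*cos(α)
g'_{ij} = (∂x^k/∂x'^i)(∂x^l/∂x'^j) g_{kl}; with g_{kl} = δ_{kl} this is Σ_k (∂x^k/∂x'^i)(∂x^k/∂x'^j).
Jacobian: ∂x/∂u = cos(α), ∂x/∂v = -sin(α), ∂y/∂u = sin(α), ∂y/∂v = cos(α)
g'_{uu} = (cos(α))(cos(α)) + (sin(α))(sin(α)) = 1
g'_{uv} = (cos(α))(-sin(α)) + (sin(α))(cos(α)) = 0
g'_{vv} = (-sin(α))(-sin(α)) + (cos(α))(cos(α)) = 1
g'_{ij} = diag(1, 1)
The Euclidean metric is invariant under rotations.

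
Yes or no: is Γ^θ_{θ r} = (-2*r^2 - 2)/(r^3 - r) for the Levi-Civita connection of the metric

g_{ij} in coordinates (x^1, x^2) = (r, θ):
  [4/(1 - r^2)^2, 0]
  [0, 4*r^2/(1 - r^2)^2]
Γ^θ_{θ r} = (1/2) g^{θθ} (∂_θ g_{θr} + ∂_r g_{θθ} - ∂_θ g_{θr}) = (1/2)((1 - r^2)^2/(4*r^2))((0) + (-8*(r^3 + r)/(r^2 - 1)^3) - (0)) = (-r^2 - 1)/(r^3 - r)
This differs from the proposed value (-2*r^2 - 2)/(r^3 - r).
No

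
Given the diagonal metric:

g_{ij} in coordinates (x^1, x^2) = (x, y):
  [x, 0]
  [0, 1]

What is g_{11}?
With x^1 = x, x^2 = y, g_{11} = g_{xx} is the row-1, column-1 entry of the matrix.
g_{11} = x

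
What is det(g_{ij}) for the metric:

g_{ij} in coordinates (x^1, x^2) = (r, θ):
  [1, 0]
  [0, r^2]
For a 2×2 metric: det(g) = g_{11}·g_{22} - g_{12}·g_{21}
= (1)·(r^2) - (0)·(0)
= r^2 - 0
det(g) = r^2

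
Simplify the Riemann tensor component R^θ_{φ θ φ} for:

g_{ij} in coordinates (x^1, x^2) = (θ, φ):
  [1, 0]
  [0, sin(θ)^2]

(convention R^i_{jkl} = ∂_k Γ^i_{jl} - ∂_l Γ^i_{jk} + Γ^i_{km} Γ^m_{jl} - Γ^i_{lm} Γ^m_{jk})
Non-zero Christoffel symbols (Γ^k_{ij} = Γ^k_{ji}):
Γ^θ_{φ φ} = -sin(2*θ)/2
Γ^φ_{θ φ} = 1/tan(θ)
R^θ_{φ θ φ} = ∂_θ Γ^θ_{φ φ} - ∂_φ Γ^θ_{φ θ} + Γ^θ_{θ m} Γ^m_{φ φ} - Γ^θ_{φ m} Γ^m_{φ θ}
  = (-cos(2*θ)) - (0) + (0) - (-cos(θ)^2) = sin(θ)^2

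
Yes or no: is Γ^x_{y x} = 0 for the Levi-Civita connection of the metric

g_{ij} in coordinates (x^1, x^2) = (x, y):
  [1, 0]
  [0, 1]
Γ^x_{y x} = (1/2) g^{xx} (∂_y g_{xx} + ∂_x g_{xy} - ∂_x g_{yx}) = (1/2)(1)((0) + (0) - (0)) = 0
This equals the proposed value 0.
Yes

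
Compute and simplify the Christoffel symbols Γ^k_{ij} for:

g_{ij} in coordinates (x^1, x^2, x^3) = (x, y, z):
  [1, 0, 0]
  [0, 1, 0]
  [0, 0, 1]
Using Γ^k_{ij} = (1/2) g^{km} (∂_i g_{mj} + ∂_j g_{mi} - ∂_m g_{ij}); the metric is diagonal, so only the m = k term contributes.
Every metric component is constant, so all ∂_m g_{ij} = 0 and every Christoffel symbol vanishes.
All Christoffel symbols are zero.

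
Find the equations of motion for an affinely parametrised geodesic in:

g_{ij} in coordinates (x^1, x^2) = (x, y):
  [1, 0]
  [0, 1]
Geodesic equation: d^2x^k/dλ^2 + Γ^k_{ij} (dx^i/dλ)(dx^j/dλ) = 0.
All Christoffel symbols vanish, so the geodesics are straight lines:
d^2x/dλ^2 = 0
d^2y/dλ^2 = 0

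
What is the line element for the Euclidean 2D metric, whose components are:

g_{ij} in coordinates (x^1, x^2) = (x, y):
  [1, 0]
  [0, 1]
ds^2 = g_{ij} dx^i dx^j; only the non-zero components contribute.
ds^2 = dx^2 + dy^2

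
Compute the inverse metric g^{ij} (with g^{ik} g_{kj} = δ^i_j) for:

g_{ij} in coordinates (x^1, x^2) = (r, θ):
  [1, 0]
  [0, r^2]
The metric is diagonal, so g^{ij} is diagonal with entries 1/g_{ii}: diag(1, 1/(r^2)).
g^{ij}:
  [1, 0]
  [0, 1/r^2]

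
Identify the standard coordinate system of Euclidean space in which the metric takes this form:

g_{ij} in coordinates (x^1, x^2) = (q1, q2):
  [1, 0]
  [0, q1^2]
The line element ds^2 = dq1^2 + q1^2 dq2^2 is dr^2 + r^2 dθ^2 with q1 = r, q2 = θ.
polar coordinates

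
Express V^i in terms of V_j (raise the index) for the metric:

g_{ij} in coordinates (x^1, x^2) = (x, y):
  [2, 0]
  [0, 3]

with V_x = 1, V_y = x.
Inverse metric (diagonal): g^{xx} = 1/2, g^{yy} = 1/3
V^i = g^{ij} V_j:
V^x = (1/2)(1) + (0)(x) = 1/2
V^y = (0)(1) + (1/3)(x) = x/3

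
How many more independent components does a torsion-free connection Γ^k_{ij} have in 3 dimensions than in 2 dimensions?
Independent components in n dimensions: n × n(n+1)/2 = n^2(n+1)/2.
3D: 3 × 6 = 18
2D: 2 × 3 = 6
Difference = 18 - 6 = 12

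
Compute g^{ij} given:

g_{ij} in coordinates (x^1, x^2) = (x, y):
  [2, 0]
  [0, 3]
The metric is diagonal, so g^{ij} is diagonal with entries 1/g_{ii}: diag(1/2, 1/3).
g^{ij}:
  [1/2, 0]
  [0, 1/3]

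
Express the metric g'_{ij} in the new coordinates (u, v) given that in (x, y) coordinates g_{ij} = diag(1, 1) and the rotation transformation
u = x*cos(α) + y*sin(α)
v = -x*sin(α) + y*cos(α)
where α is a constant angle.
Invert the transformation: x = u*cos(α) - v*sin(α), y = u*sin(α) + v*cos(α)
g'_{ij} = (∂x^k/∂x'^i)(∂x^l/∂x'^j) g_{kl}; with g_{kl} = δ_{kl} this is Σ_k (∂x^k/∂x'^i)(∂x^k/∂x'^j).
Jacobian: ∂x/∂u = cos(α), ∂x/∂v = -sin(α), ∂y/∂u = sin(α), ∂y/∂v = cos(α)
g'_{uu} = (cos(α))(cos(α)) + (sin(α))(sin(α)) = 1
g'_{uv} = (cos(α))(-sin(α)) + (sin(α))(cos(α)) = 0
g'_{vv} = (-sin(α))(-sin(α)) + (cos(α))(cos(α)) = 1
g'_{ij} = diag(1, 1)
The Euclidean metric is invariant under rotations.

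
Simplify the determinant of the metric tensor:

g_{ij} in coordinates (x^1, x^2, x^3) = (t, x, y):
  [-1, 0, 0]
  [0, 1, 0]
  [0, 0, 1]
Diagonal metric: det(g) = g_{11}·g_{22}·g_{33}
= (-1)·(1)·(1)
det(g) = -1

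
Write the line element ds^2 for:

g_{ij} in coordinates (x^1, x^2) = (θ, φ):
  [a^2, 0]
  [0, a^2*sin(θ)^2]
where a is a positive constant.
ds^2 = g_{ij} dx^i dx^j; only the non-zero components contribute.
ds^2 = a^2 dθ^2 + a^2*sin(θ)^2 dφ^2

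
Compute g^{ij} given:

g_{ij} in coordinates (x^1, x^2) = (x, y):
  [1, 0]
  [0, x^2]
The metric is diagonal, so g^{ij} is diagonal with entries 1/g_{ii}: diag(1, 1/(x^2)).
g^{ij}:
  [1, 0]
  [0, 1/x^2]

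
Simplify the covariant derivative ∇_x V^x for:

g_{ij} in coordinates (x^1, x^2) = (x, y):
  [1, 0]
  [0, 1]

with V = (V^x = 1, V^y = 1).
All Christoffel symbols are zero.
∇_x V^x = ∂_x V^x + Γ^x_{x j} V^j
  = (0) + (0)(1) + (0)(1)
  = 0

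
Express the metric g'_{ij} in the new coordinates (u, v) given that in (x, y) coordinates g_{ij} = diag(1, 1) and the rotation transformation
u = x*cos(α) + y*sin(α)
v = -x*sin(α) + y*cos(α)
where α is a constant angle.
Invert the transformation: x = u*cos(α) - v*sin(α), y = u*sin(α) + v*cos(α)
g'_{ij} = (∂x^k/∂x'^i)(∂x^l/∂x'^j) g_{kl}; with g_{kl} = δ_{kl} this is Σ_k (∂x^k/∂x'^i)(∂x^k/∂x'^j).
Jacobian: ∂x/∂u = cos(α), ∂x/∂v = -sin(α), ∂y/∂u = sin(α), ∂y/∂v = cos(α)
g'_{uu} = (cos(α))(cos(α)) + (sin(α))(sin(α)) = 1
g'_{uv} = (cos(α))(-sin(α)) + (sin(α))(cos(α)) = 0
g'_{vv} = (-sin(α))(-sin(α)) + (cos(α))(cos(α)) = 1
g'_{ij} = diag(1, 1)
The Euclidean metric is invariant under rotations.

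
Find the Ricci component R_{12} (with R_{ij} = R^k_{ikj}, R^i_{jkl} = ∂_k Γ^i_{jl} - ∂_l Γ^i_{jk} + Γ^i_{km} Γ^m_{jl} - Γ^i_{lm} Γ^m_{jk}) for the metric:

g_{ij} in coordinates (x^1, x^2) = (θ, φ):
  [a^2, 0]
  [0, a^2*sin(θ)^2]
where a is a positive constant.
Non-zero Christoffel symbols (Γ^k_{ij} = Γ^k_{ji}):
Γ^θ_{φ φ} = -sin(2*θ)/2
Γ^φ_{θ φ} = 1/tan(θ)
R^θ_{θ θ φ} = 0 (a repeated index in an antisymmetric pair)
R^φ_{θ φ φ} = 0 (a repeated index in an antisymmetric pair)
R_{θφ} = R^θ_{θ θ φ} + R^φ_{θ φ φ} = (0) + (0) = 0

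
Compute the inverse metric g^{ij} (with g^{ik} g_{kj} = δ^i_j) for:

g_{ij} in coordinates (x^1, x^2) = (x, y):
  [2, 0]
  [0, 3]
The metric is diagonal, so g^{ij} is diagonal with entries 1/g_{ii}: diag(1/2, 1/3).
g^{ij}:
  [1/2, 0]
  [0, 1/3]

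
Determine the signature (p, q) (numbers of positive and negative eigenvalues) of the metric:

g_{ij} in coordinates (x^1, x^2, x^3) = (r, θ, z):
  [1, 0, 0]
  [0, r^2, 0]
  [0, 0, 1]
The metric is diagonal, so its eigenvalues are the diagonal entries: 1, r^2, 1 (at a generic point, where coordinate-dependent entries are positive).
3 positive, 0 negative.
(3, 0) - Riemannian (positive definite)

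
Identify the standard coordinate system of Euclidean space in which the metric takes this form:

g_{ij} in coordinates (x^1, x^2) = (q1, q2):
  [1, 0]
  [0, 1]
All components are constant and the metric is the identity, i.e. orthonormal rectilinear coordinates.
Cartesian (2D) coordinates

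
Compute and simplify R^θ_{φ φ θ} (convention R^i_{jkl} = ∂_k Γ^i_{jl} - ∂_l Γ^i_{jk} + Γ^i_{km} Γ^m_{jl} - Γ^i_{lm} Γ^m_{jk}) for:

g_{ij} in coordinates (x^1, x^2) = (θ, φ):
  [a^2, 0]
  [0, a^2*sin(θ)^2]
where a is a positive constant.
Non-zero Christoffel symbols (Γ^k_{ij} = Γ^k_{ji}):
Γ^θ_{φ φ} = -sin(2*θ)/2
Γ^φ_{θ φ} = 1/tan(θ)
R^θ_{φ φ θ} = ∂_φ Γ^θ_{φ θ} - ∂_θ Γ^θ_{φ φ} + Γ^θ_{φ m} Γ^m_{φ θ} - Γ^θ_{θ m} Γ^m_{φ φ}
  = (0) - (-cos(2*θ)) + (-cos(θ)^2) - (0) = -sin(θ)^2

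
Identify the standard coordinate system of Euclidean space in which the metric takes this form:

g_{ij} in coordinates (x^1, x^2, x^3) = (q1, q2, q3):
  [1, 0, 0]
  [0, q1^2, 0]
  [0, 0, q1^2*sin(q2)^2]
The line element ds^2 = dq1^2 + q1^2 dq2^2 + q1^2 sin(q2)^2 dq3^2 is dr^2 + r^2 dθ^2 + r^2 sin(θ)^2 dφ^2 with q1 = r, q2 = θ, q3 = φ.
spherical coordinates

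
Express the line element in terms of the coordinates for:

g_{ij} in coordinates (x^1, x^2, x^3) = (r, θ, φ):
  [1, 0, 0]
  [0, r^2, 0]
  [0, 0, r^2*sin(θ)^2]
ds^2 = g_{ij} dx^i dx^j; only the non-zero components contribute.
ds^2 = dr^2 + r^2 dθ^2 + r^2*sin(θ)^2 dφ^2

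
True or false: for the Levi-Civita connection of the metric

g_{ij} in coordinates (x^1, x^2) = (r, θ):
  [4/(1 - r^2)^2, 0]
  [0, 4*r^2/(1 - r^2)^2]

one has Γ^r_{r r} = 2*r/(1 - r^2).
Γ^r_{r r} = (1/2) g^{rr} (∂_r g_{rr} + ∂_r g_{rr} - ∂_r g_{rr}) = (1/2)((1 - r^2)^2/4)((16*r/(1 - r^2)^3) + (16*r/(1 - r^2)^3) - (16*r/(1 - r^2)^3)) = 2*r/(1 - r^2)
This equals the proposed value 2*r/(1 - r^2).
True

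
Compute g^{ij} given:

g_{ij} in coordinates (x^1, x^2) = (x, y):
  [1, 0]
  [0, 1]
The metric is diagonal, so g^{ij} is diagonal with entries 1/g_{ii}: diag(1, 1).
g^{ij}:
  [1, 0]
  [0, 1]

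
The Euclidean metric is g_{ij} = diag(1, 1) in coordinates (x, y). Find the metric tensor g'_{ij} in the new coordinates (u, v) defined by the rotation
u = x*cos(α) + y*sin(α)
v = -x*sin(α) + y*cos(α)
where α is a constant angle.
Invert the transformation: x = u*cos(α) - v*sin(α), y = u*sin(α) + v*cos(α)
g'_{ij} = (∂x^k/∂x'^i)(∂x^l/∂x'^j) g_{kl}; with g_{kl} = δ_{kl} this is Σ_k (∂x^k/∂x'^i)(∂x^k/∂x'^j).
Jacobian: ∂x/∂u = cos(α), ∂x/∂v = -sin(α), ∂y/∂u = sin(α), ∂y/∂v = cos(α)
g'_{uu} = (cos(α))(cos(α)) + (sin(α))(sin(α)) = 1
g'_{uv} = (cos(α))(-sin(α)) + (sin(α))(cos(α)) = 0
g'_{vv} = (-sin(α))(-sin(α)) + (cos(α))(cos(α)) = 1
g'_{ij} = diag(1, 1)
The Euclidean metric is invariant under rotations.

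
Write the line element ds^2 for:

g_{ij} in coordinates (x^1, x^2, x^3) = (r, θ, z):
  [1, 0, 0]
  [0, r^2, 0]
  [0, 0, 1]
ds^2 = g_{ij} dx^i dx^j; only the non-zero components contribute.
ds^2 = dr^2 + r^2 dθ^2 + dz^2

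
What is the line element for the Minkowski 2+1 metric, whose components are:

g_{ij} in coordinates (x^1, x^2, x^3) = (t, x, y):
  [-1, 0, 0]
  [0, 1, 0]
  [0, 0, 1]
ds^2 = g_{ij} dx^i dx^j; only the non-zero components contribute.
ds^2 = -dt^2 + dx^2 + dy^2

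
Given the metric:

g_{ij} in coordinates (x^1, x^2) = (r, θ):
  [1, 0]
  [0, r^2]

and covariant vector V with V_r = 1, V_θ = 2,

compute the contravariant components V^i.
Inverse metric (diagonal): g^{rr} = 1, g^{θθ} = 1/r^2
V^i = g^{ij} V_j:
V^r = (1)(1) + (0)(2) = 1
V^θ = (0)(1) + (1/r^2)(2) = 2/r^2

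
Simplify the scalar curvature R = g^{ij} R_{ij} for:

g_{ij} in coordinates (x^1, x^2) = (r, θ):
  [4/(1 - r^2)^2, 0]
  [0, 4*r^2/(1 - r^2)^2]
Non-zero Christoffel symbols (Γ^k_{ij} = Γ^k_{ji}):
Γ^r_{r r} = 2*r/(1 - r^2)
Γ^r_{θ θ} = (r^3 + r)/(r^2 - 1)
Γ^θ_{r θ} = (-r^2 - 1)/(r^3 - r)
Ricci tensor (R_{ij} = R^k_{ikj}): R_{rr} = -4/(r^2 - 1)^2, R_{rθ} = 0, R_{θθ} = -4*r^2/(r^2 - 1)^2
Inverse metric: g^{rr} = (1 - r^2)^2/4, g^{θθ} = (1 - r^2)^2/(4*r^2)
R = g^{ij} R_{ij} = ((1 - r^2)^2/4)(-4/(r^2 - 1)^2) + ((1 - r^2)^2/(4*r^2))(-4*r^2/(r^2 - 1)^2) = -2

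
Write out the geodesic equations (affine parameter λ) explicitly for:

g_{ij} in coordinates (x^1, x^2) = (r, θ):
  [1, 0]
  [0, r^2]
Geodesic equation: d^2x^k/dλ^2 + Γ^k_{ij} (dx^i/dλ)(dx^j/dλ) = 0.
Non-zero Christoffel symbols:
Γ^r_{θ θ} = -r
Γ^θ_{r θ} = 1/r
Substituting (the symmetric pair Γ^k_{ij}, Γ^k_{ji} combines into a factor 2):
d^2r/dλ^2 - r (dθ/dλ)^2 = 0
d^2θ/dλ^2 + (2/r) (dr/dλ)(dθ/dλ) = 0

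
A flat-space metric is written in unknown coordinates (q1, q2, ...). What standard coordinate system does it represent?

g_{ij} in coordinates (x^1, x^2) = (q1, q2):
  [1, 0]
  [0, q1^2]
The line element ds^2 = dq1^2 + q1^2 dq2^2 is dr^2 + r^2 dθ^2 with q1 = r, q2 = θ.
polar coordinates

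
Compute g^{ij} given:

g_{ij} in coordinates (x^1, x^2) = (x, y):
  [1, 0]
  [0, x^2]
The metric is diagonal, so g^{ij} is diagonal with entries 1/g_{ii}: diag(1, 1/(x^2)).
g^{ij}:
  [1, 0]
  [0, 1/x^2]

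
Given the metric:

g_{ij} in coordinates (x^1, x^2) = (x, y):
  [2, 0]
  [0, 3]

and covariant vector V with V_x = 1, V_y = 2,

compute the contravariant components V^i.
Inverse metric (diagonal): g^{xx} = 1/2, g^{yy} = 1/3
V^i = g^{ij} V_j:
V^x = (1/2)(1) + (0)(2) = 1/2
V^y = (0)(1) + (1/3)(2) = 2/3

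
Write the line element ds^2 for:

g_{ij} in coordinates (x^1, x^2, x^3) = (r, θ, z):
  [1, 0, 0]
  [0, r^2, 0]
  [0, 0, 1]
ds^2 = g_{ij} dx^i dx^j; only the non-zero components contribute.
ds^2 = dr^2 + r^2 dθ^2 + dz^2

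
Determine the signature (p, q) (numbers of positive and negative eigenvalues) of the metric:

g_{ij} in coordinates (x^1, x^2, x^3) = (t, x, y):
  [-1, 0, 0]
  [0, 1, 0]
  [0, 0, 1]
The metric is diagonal, so its eigenvalues are the diagonal entries: -1, 1, 1 (at a generic point, where coordinate-dependent entries are positive).
2 positive, 1 negative.
(2, 1) - Lorentzian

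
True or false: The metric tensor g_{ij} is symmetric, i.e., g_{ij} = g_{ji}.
By definition the metric is a symmetric bilinear form, g_{ij} = g_{ji}.
True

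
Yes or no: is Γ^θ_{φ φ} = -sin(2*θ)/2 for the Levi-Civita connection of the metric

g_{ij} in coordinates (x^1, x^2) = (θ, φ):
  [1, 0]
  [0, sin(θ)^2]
Γ^θ_{φ φ} = (1/2) g^{θθ} (∂_φ g_{θφ} + ∂_φ g_{θφ} - ∂_θ g_{φφ}) = (1/2)(1)((0) + (0) - (sin(2*θ))) = -sin(2*θ)/2
This equals the proposed value -sin(2*θ)/2.
Yes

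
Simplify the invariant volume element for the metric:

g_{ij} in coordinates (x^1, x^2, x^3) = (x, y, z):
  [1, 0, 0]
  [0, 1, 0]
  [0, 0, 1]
det(g) = 1
√|det(g)| = 1
Volume element: dV = 1 dx dy dz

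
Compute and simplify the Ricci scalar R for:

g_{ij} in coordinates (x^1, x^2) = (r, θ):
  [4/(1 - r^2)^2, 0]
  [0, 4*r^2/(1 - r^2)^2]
Non-zero Christoffel symbols (Γ^k_{ij} = Γ^k_{ji}):
Γ^r_{r r} = 2*r/(1 - r^2)
Γ^r_{θ θ} = (r^3 + r)/(r^2 - 1)
Γ^θ_{r θ} = (-r^2 - 1)/(r^3 - r)
Ricci tensor (R_{ij} = R^k_{ikj}): R_{rr} = -4/(r^2 - 1)^2, R_{rθ} = 0, R_{θθ} = -4*r^2/(r^2 - 1)^2
Inverse metric: g^{rr} = (1 - r^2)^2/4, g^{θθ} = (1 - r^2)^2/(4*r^2)
R = g^{ij} R_{ij} = ((1 - r^2)^2/4)(-4/(r^2 - 1)^2) + ((1 - r^2)^2/(4*r^2))(-4*r^2/(r^2 - 1)^2) = -2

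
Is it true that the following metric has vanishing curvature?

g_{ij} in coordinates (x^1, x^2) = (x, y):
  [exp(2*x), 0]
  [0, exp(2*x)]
Non-zero Christoffel symbols:
Γ^x_{x x} = 1
Γ^x_{y y} = -1
Γ^y_{x y} = 1
Ricci tensor: R_{xx} = 0, R_{xy} = 0, R_{yy} = 0
All R_{ij} vanish; in 2 dimensions the Riemann tensor is fully determined by the Ricci tensor, so R^i_{jkl} = 0: the metric is flat (curvilinear coordinates on flat space).
Yes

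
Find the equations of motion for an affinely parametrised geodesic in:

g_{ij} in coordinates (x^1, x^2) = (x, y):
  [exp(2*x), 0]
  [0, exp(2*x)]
Geodesic equation: d^2x^k/dλ^2 + Γ^k_{ij} (dx^i/dλ)(dx^j/dλ) = 0.
Non-zero Christoffel symbols:
Γ^x_{x x} = 1
Γ^x_{y y} = -1
Γ^y_{x y} = 1
Substituting (the symmetric pair Γ^k_{ij}, Γ^k_{ji} combines into a factor 2):
d^2x/dλ^2 + (dx/dλ)^2 - (dy/dλ)^2 = 0
d^2y/dλ^2 + 2 (dx/dλ)(dy/dλ) = 0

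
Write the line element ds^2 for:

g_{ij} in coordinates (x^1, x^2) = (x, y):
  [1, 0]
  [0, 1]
ds^2 = g_{ij} dx^i dx^j; only the non-zero components contribute.
ds^2 = dx^2 + dy^2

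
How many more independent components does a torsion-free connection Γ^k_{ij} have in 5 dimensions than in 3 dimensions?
Independent components in n dimensions: n × n(n+1)/2 = n^2(n+1)/2.
5D: 5 × 15 = 75
3D: 3 × 6 = 18
Difference = 75 - 18 = 57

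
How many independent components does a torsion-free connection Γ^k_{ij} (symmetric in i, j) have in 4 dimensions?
Γ^k_{ij} has n choices for the upper index and n(n+1)/2 independent symmetric lower index pairs.
Total = 4 × 4×5/2 = 4 × 10 = 40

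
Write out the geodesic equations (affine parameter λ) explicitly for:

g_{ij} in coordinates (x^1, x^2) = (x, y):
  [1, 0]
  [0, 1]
Geodesic equation: d^2x^k/dλ^2 + Γ^k_{ij} (dx^i/dλ)(dx^j/dλ) = 0.
All Christoffel symbols vanish, so the geodesics are straight lines:
d^2x/dλ^2 = 0
d^2y/dλ^2 = 0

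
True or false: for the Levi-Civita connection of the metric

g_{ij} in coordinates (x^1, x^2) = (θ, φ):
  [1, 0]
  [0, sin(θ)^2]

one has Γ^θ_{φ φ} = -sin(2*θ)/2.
Γ^θ_{φ φ} = (1/2) g^{θθ} (∂_φ g_{θφ} + ∂_φ g_{θφ} - ∂_θ g_{φφ}) = (1/2)(1)((0) + (0) - (sin(2*θ))) = -sin(2*θ)/2
This equals the proposed value -sin(2*θ)/2.
True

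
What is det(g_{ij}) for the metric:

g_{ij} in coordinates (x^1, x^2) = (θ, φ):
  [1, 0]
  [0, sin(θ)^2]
For a 2×2 metric: det(g) = g_{11}·g_{22} - g_{12}·g_{21}
= (1)·(sin(θ)^2) - (0)·(0)
= sin(θ)^2 - 0
det(g) = sin(θ)^2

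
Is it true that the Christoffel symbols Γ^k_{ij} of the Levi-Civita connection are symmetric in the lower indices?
The Levi-Civita connection is torsion-free, which is exactly Γ^k_{ij} = Γ^k_{ji}.
Yes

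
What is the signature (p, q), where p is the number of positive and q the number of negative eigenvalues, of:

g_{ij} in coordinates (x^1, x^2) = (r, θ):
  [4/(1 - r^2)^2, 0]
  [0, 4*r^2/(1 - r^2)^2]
The metric is diagonal, so its eigenvalues are the diagonal entries: 4/(1 - r^2)^2, 4*r^2/(1 - r^2)^2 (at a generic point, where coordinate-dependent entries are positive).
2 positive, 0 negative.
(2, 0) - Riemannian (positive definite)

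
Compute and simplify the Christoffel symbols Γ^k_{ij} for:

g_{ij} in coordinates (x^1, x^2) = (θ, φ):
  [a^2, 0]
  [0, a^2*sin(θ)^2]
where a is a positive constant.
Using Γ^k_{ij} = (1/2) g^{km} (∂_i g_{mj} + ∂_j g_{mi} - ∂_m g_{ij}); the metric is diagonal, so only the m = k term contributes.
Non-zero symbols (using the symmetry Γ^k_{ij} = Γ^k_{ji}):
Γ^θ_{φ φ} = (1/2) g^{θθ} (∂_φ g_{θφ} + ∂_φ g_{θφ} - ∂_θ g_{φφ}) = (1/2)(1/a^2)((0) + (0) - (a^2*sin(2*θ))) = -sin(2*θ)/2
Γ^φ_{θ φ} = (1/2) g^{φφ} (∂_θ g_{φφ} + ∂_φ g_{φθ} - ∂_φ g_{θφ}) = (1/2)(1/(a^2*sin(θ)^2))((a^2*sin(2*θ)) + (0) - (0)) = 1/tan(θ)
All other Christoffel symbols are zero.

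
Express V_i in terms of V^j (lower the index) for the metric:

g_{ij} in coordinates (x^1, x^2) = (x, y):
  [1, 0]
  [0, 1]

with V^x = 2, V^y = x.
V_i = g_{ij} V^j:
V_x = (1)(2) + (0)(x) = 2
V_y = (0)(2) + (1)(x) = x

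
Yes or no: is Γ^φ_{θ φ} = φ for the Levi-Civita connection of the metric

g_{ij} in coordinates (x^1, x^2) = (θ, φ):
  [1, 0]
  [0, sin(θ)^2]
Γ^φ_{θ φ} = (1/2) g^{φφ} (∂_θ g_{φφ} + ∂_φ g_{φθ} - ∂_φ g_{θφ}) = (1/2)(1/sin(θ)^2)((sin(2*θ)) + (0) - (0)) = 1/tan(θ)
This differs from the proposed value φ.
No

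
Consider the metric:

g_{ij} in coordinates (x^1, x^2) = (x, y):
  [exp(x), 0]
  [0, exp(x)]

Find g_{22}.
With x^1 = x, x^2 = y, g_{22} = g_{yy} is the row-2, column-2 entry of the matrix.
g_{22} = exp(x)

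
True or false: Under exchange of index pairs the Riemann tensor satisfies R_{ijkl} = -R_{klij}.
The pair-exchange symmetry has a plus sign: R_{ijkl} = +R_{klij}.
False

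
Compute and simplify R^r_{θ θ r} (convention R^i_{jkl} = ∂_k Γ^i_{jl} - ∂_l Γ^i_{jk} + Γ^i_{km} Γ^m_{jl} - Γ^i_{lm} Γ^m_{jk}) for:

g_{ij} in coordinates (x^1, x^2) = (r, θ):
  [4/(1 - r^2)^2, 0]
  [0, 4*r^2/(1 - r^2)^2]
Non-zero Christoffel symbols (Γ^k_{ij} = Γ^k_{ji}):
Γ^r_{r r} = 2*r/(1 - r^2)
Γ^r_{θ θ} = (r^3 + r)/(r^2 - 1)
Γ^θ_{r θ} = (-r^2 - 1)/(r^3 - r)
R^r_{θ θ r} = ∂_θ Γ^r_{θ r} - ∂_r Γ^r_{θ θ} + Γ^r_{θ m} Γ^m_{θ r} - Γ^r_{r m} Γ^m_{θ θ}
  = (0) - ((r^4 - 4*r^2 - 1)/(r^2 - 1)^2) + (-(r^2 + 1)^2/(r^2 - 1)^2) - (-2*r^2*(r^2 + 1)/(r^2 - 1)^2) = 4*r^2/(r^2 - 1)^2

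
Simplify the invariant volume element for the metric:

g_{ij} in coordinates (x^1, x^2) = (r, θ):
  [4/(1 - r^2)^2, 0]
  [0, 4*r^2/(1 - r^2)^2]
det(g) = 16*r^2/(1 - r^2)^4
√|det(g)| = 4*r/(r^2 - 1)^2
Volume element: dV = 4*r/(r^2 - 1)^2 dr dθ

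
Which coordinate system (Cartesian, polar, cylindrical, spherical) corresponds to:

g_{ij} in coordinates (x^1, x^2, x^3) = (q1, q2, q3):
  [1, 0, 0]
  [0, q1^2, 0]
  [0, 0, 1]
The line element ds^2 = dq1^2 + q1^2 dq2^2 + dq3^2 is dr^2 + r^2 dθ^2 + dz^2 with q1 = r, q2 = θ, q3 = z.
cylindrical coordinates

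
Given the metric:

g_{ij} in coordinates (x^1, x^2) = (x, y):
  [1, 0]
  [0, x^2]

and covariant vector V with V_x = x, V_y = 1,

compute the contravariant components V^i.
Inverse metric (diagonal): g^{xx} = 1, g^{yy} = 1/x^2
V^i = g^{ij} V_j:
V^x = (1)(x) + (0)(1) = x
V^y = (0)(x) + (1/x^2)(1) = 1/x^2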